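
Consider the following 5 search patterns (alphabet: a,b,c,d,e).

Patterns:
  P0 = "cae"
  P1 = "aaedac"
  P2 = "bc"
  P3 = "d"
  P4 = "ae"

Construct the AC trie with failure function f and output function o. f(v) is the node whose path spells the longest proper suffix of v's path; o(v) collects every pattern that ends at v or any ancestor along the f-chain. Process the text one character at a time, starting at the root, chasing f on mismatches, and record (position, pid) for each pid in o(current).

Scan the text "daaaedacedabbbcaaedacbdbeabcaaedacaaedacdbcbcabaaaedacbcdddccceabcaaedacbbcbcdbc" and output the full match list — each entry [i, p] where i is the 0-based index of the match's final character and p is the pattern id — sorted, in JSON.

Build:
Trie nodes:
  0='ε' goto a→4 b→10 c→1 d→12
  1='c' goto a→2
  2='ca' goto e→3
  3='cae' goto ·  ←P0
  4='a' goto a→5 e→13
  5='aa' goto e→6
  6='aae' goto d→7
  7='aaed' goto a→8
  8='aaeda' goto c→9
  9='aaedac' goto ·  ←P1
  10='b' goto c→11
  11='bc' goto ·  ←P2
  12='d' goto ·  ←P3
  13='ae' goto ·  ←P4

BFS fail/out derivation:
  n1('c'): parent n0 fail=0; on 'c' 0 → fail=0;  out ∅∪∅=∅
  n4('a'): parent n0 fail=0; on 'a' 0 → fail=0;  out ∅∪∅=∅
  n10('b'): parent n0 fail=0; on 'b' 0 → fail=0;  out ∅∪∅=∅
  n12('d'): parent n0 fail=0; on 'd' 0 → fail=0;  out {3}∪∅={3}
  n2('ca'): parent n1 fail=0; on 'a' 0 → fail=4;  out ∅∪∅=∅
  n5('aa'): parent n4 fail=0; on 'a' 0 → fail=4;  out ∅∪∅=∅
  n11('bc'): parent n10 fail=0; on 'c' 0 → fail=1;  out {2}∪∅={2}
  n13('ae'): parent n4 fail=0; on 'e' 0 → fail=0;  out {4}∪∅={4}
  n3('cae'): parent n2 fail=4; on 'e' 4 → fail=13;  out {0}∪{4}={0,4}
  n6('aae'): parent n5 fail=4; on 'e' 4 → fail=13;  out ∅∪{4}={4}
  n7('aaed'): parent n6 fail=13; on 'd' 13→0 → fail=12;  out ∅∪{3}={3}
  n8('aaeda'): parent n7 fail=12; on 'a' 12→0 → fail=4;  out ∅∪∅=∅
  n9('aaedac'): parent n8 fail=4; on 'c' 4→0 → fail=1;  out {1}∪∅={1}

Text stream:
pos 0 'd': at 12  emit P3@[0:0]
pos 1 'a': at 4 ·f
pos 2 'a': at 5
pos 3 'a': at 5 ·f
pos 4 'e': at 6  emit P4@[3:4]
pos 5 'd': at 7  emit P3@[5:5]
pos 6 'a': at 8
pos 7 'c': at 9  emit P1@[2:7]
pos 8 'e': at 0 ·f
pos 9 'd': at 12  emit P3@[9:9]
pos 10 'a': at 4 ·f
pos 11 'b': at 10 ·f
pos 12 'b': at 10 ·f
pos 13 'b': at 10 ·f
pos 14 'c': at 11  emit P2@[13:14]
pos 15 'a': at 2 ·f
pos 16 'a': at 5 ·f
pos 17 'e': at 6  emit P4@[16:17]
pos 18 'd': at 7  emit P3@[18:18]
pos 19 'a': at 8
pos 20 'c': at 9  emit P1@[15:20]
pos 21 'b': at 10 ·f
pos 22 'd': at 12 ·f  emit P3@[22:22]
pos 23 'b': at 10 ·f
pos 24 'e': at 0 ·f
pos 25 'a': at 4
pos 26 'b': at 10 ·f
pos 27 'c': at 11  emit P2@[26:27]
pos 28 'a': at 2 ·f
pos 29 'a': at 5 ·f
pos 30 'e': at 6  emit P4@[29:30]
pos 31 'd': at 7  emit P3@[31:31]
pos 32 'a': at 8
pos 33 'c': at 9  emit P1@[28:33]
pos 34 'a': at 2 ·f
pos 35 'a': at 5 ·f
pos 36 'e': at 6  emit P4@[35:36]
pos 37 'd': at 7  emit P3@[37:37]
pos 38 'a': at 8
pos 39 'c': at 9  emit P1@[34:39]
pos 40 'd': at 12 ·f  emit P3@[40:40]
pos 41 'b': at 10 ·f
pos 42 'c': at 11  emit P2@[41:42]
pos 43 'b': at 10 ·f
pos 44 'c': at 11  emit P2@[43:44]
pos 45 'a': at 2 ·f
pos 46 'b': at 10 ·f
pos 47 'a': at 4 ·f
pos 48 'a': at 5
pos 49 'a': at 5 ·f
pos 50 'e': at 6  emit P4@[49:50]
pos 51 'd': at 7  emit P3@[51:51]
pos 52 'a': at 8
pos 53 'c': at 9  emit P1@[48:53]
pos 54 'b': at 10 ·f
pos 55 'c': at 11  emit P2@[54:55]
pos 56 'd': at 12 ·f  emit P3@[56:56]
pos 57 'd': at 12 ·f  emit P3@[57:57]
pos 58 'd': at 12 ·f  emit P3@[58:58]
pos 59 'c': at 1 ·f
pos 60 'c': at 1 ·f
pos 61 'c': at 1 ·f
pos 62 'e': at 0 ·f
pos 63 'a': at 4
pos 64 'b': at 10 ·f
pos 65 'c': at 11  emit P2@[64:65]
pos 66 'a': at 2 ·f
pos 67 'a': at 5 ·f
pos 68 'e': at 6  emit P4@[67:68]
pos 69 'd': at 7  emit P3@[69:69]
pos 70 'a': at 8
pos 71 'c': at 9  emit P1@[66:71]
pos 72 'b': at 10 ·f
pos 73 'b': at 10 ·f
pos 74 'c': at 11  emit P2@[73:74]
pos 75 'b': at 10 ·f
pos 76 'c': at 11  emit P2@[75:76]
pos 77 'd': at 12 ·f  emit P3@[77:77]
pos 78 'b': at 10 ·f
pos 79 'c': at 11  emit P2@[78:79]

Result: [[0,3],[4,4],[5,3],[7,1],[9,3],[14,2],[17,4],[18,3],[20,1],[22,3],[27,2],[30,4],[31,3],[33,1],[36,4],[37,3],[39,1],[40,3],[42,2],[44,2],[50,4],[51,3],[53,1],[55,2],[56,3],[57,3],[58,3],[65,2],[68,4],[69,3],[71,1],[74,2],[76,2],[77,3],[79,2]]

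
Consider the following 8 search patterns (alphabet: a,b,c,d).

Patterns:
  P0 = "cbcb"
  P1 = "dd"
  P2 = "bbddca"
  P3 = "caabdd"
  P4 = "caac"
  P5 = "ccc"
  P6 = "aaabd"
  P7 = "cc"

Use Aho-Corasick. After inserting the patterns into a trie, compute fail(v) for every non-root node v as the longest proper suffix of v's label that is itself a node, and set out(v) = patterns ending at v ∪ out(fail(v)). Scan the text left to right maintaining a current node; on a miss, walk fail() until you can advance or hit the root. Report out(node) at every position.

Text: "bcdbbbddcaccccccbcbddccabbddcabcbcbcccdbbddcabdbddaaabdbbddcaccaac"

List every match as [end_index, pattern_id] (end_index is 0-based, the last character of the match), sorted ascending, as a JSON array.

Construct AC machine:
Trie (insert patterns):
  n0 'ε': a→21 b→7 c→1 d→5
  n1 'c': a→13 b→2 c→19
  n2 'cb': c→3
  n3 'cbc': b→4
  n4 'cbcb': ·  [P0 ends]
  n5 'd': d→6
  n6 'dd': ·  [P1 ends]
  n7 'b': b→8
  n8 'bb': d→9
  n9 'bbd': d→10
  n10 'bbdd': c→11
  n11 'bbddc': a→12
  n12 'bbddca': ·  [P2 ends]
  n13 'ca': a→14
  n14 'caa': b→15 c→18
  n15 'caab': d→16
  n16 'caabd': d→17
  n17 'caabdd': ·  [P3 ends]
  n18 'caac': ·  [P4 ends]
  n19 'cc': c→20  [P7 ends]
  n20 'ccc': ·  [P5 ends]
  n21 'a': a→22
  n22 'aa': a→23
  n23 'aaa': b→24
  n24 'aaab': d→25
  n25 'aaabd': ·  [P6 ends]

Failure links (BFS by depth):
  fail(1) 'c': from fail(0)=0 chase 'c': 0 ⇒ 0;  out=∅∪out(0)=∅
  fail(5) 'd': from fail(0)=0 chase 'd': 0 ⇒ 0;  out=∅∪out(0)=∅
  fail(7) 'b': from fail(0)=0 chase 'b': 0 ⇒ 0;  out=∅∪out(0)=∅
  fail(21) 'a': from fail(0)=0 chase 'a': 0 ⇒ 0;  out=∅∪out(0)=∅
  fail(2) 'cb': from fail(1)=0 chase 'b': 0 ⇒ 7;  out=∅∪out(7)=∅
  fail(6) 'dd': from fail(5)=0 chase 'd': 0 ⇒ 5;  out={1}∪out(5)={1}
  fail(8) 'bb': from fail(7)=0 chase 'b': 0 ⇒ 7;  out=∅∪out(7)=∅
  fail(13) 'ca': from fail(1)=0 chase 'a': 0 ⇒ 21;  out=∅∪out(21)=∅
  fail(19) 'cc': from fail(1)=0 chase 'c': 0 ⇒ 1;  out={7}∪out(1)={7}
  fail(22) 'aa': from fail(21)=0 chase 'a': 0 ⇒ 21;  out=∅∪out(21)=∅
  fail(3) 'cbc': from fail(2)=7 chase 'c': 7→0 ⇒ 1;  out=∅∪out(1)=∅
  fail(9) 'bbd': from fail(8)=7 chase 'd': 7→0 ⇒ 5;  out=∅∪out(5)=∅
  fail(14) 'caa': from fail(13)=21 chase 'a': 21 ⇒ 22;  out=∅∪out(22)=∅
  fail(20) 'ccc': from fail(19)=1 chase 'c': 1 ⇒ 19;  out={5}∪out(19)={5,7}
  fail(23) 'aaa': from fail(22)=21 chase 'a': 21 ⇒ 22;  out=∅∪out(22)=∅
  fail(4) 'cbcb': from fail(3)=1 chase 'b': 1 ⇒ 2;  out={0}∪out(2)={0}
  fail(10) 'bbdd': from fail(9)=5 chase 'd': 5 ⇒ 6;  out=∅∪out(6)={1}
  fail(15) 'caab': from fail(14)=22 chase 'b': 22→21→0 ⇒ 7;  out=∅∪out(7)=∅
  fail(18) 'caac': from fail(14)=22 chase 'c': 22→21→0 ⇒ 1;  out={4}∪out(1)={4}
  fail(24) 'aaab': from fail(23)=22 chase 'b': 22→21→0 ⇒ 7;  out=∅∪out(7)=∅
  fail(11) 'bbddc': from fail(10)=6 chase 'c': 6→5→0 ⇒ 1;  out=∅∪out(1)=∅
  fail(16) 'caabd': from fail(15)=7 chase 'd': 7→0 ⇒ 5;  out=∅∪out(5)=∅
  fail(25) 'aaabd': from fail(24)=7 chase 'd': 7→0 ⇒ 5;  out={6}∪out(5)={6}
  fail(12) 'bbddca': from fail(11)=1 chase 'a': 1 ⇒ 13;  out={2}∪out(13)={2}
  fail(17) 'caabdd': from fail(16)=5 chase 'd': 5 ⇒ 6;  out={3}∪out(6)={1,3}

Text stream:
pos 0 'b': at 7
pos 1 'c': at 1 (fail-walked)
pos 2 'd': at 5 (fail-walked)
pos 3 'b': at 7 (fail-walked)
pos 4 'b': at 8
pos 5 'b': at 8 (fail-walked)
pos 6 'd': at 9
pos 7 'd': at 10  → match P1@[6:7]
pos 8 'c': at 11
pos 9 'a': at 12  → match P2@[4:9]
pos 10 'c': at 1 (fail-walked)
pos 11 'c': at 19  → match P7@[10:11]
pos 12 'c': at 20  → match P5@[10:12],P7@[11:12]
pos 13 'c': at 20 (fail-walked)  → match P5@[11:13],P7@[12:13]
pos 14 'c': at 20 (fail-walked)  → match P5@[12:14],P7@[13:14]
pos 15 'c': at 20 (fail-walked)  → match P5@[13:15],P7@[14:15]
pos 16 'b': at 2 (fail-walked)
pos 17 'c': at 3
pos 18 'b': at 4  → match P0@[15:18]
pos 19 'd': at 5 (fail-walked)
pos 20 'd': at 6  → match P1@[19:20]
pos 21 'c': at 1 (fail-walked)
pos 22 'c': at 19  → match P7@[21:22]
pos 23 'a': at 13 (fail-walked)
pos 24 'b': at 7 (fail-walked)
pos 25 'b': at 8
pos 26 'd': at 9
pos 27 'd': at 10  → match P1@[26:27]
pos 28 'c': at 11
pos 29 'a': at 12  → match P2@[24:29]
pos 30 'b': at 7 (fail-walked)
pos 31 'c': at 1 (fail-walked)
pos 32 'b': at 2
pos 33 'c': at 3
pos 34 'b': at 4  → match P0@[31:34]
pos 35 'c': at 3 (fail-walked)
pos 36 'c': at 19 (fail-walked)  → match P7@[35:36]
pos 37 'c': at 20  → match P5@[35:37],P7@[36:37]
pos 38 'd': at 5 (fail-walked)
pos 39 'b': at 7 (fail-walked)
pos 40 'b': at 8
pos 41 'd': at 9
pos 42 'd': at 10  → match P1@[41:42]
pos 43 'c': at 11
pos 44 'a': at 12  → match P2@[39:44]
pos 45 'b': at 7 (fail-walked)
pos 46 'd': at 5 (fail-walked)
pos 47 'b': at 7 (fail-walked)
pos 48 'd': at 5 (fail-walked)
pos 49 'd': at 6  → match P1@[48:49]
pos 50 'a': at 21 (fail-walked)
pos 51 'a': at 22
pos 52 'a': at 23
pos 53 'b': at 24
pos 54 'd': at 25  → match P6@[50:54]
pos 55 'b': at 7 (fail-walked)
pos 56 'b': at 8
pos 57 'd': at 9
pos 58 'd': at 10  → match P1@[57:58]
pos 59 'c': at 11
pos 60 'a': at 12  → match P2@[55:60]
pos 61 'c': at 1 (fail-walked)
pos 62 'c': at 19  → match P7@[61:62]
pos 63 'a': at 13 (fail-walked)
pos 64 'a': at 14
pos 65 'c': at 18  → match P4@[62:65]

Matches: [[7,1],[9,2],[11,7],[12,5],[12,7],[13,5],[13,7],[14,5],[14,7],[15,5],[15,7],[18,0],[20,1],[22,7],[27,1],[29,2],[34,0],[36,7],[37,5],[37,7],[42,1],[44,2],[49,1],[54,6],[58,1],[60,2],[62,7],[65,4]]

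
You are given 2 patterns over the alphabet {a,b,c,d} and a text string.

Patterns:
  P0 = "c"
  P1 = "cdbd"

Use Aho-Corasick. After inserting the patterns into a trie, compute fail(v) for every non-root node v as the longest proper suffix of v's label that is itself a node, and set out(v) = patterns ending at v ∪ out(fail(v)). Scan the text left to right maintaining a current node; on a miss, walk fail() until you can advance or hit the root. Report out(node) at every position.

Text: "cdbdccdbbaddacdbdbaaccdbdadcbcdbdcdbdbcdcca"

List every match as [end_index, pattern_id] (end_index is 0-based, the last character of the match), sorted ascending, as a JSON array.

Construct AC machine:
Trie (insert patterns):
  n0 'ε': c→1
  n1 'c': d→2  ←P0
  n2 'cd': b→3
  n3 'cdb': d→4
  n4 'cdbd': ·  ←P1

Failure links (BFS by depth):
  fail(1) 'c': from fail(0)=0 chase 'c': 0 ⇒ 0;  out={0}∪out(0)={0}
  fail(2) 'cd': from fail(1)=0 chase 'd': 0 ⇒ 0;  out=∅∪out(0)=∅
  fail(3) 'cdb': from fail(2)=0 chase 'b': 0 ⇒ 0;  out=∅∪out(0)=∅
  fail(4) 'cdbd': from fail(3)=0 chase 'd': 0 ⇒ 0;  out={1}∪out(0)={1}

Run:
[0] read 'c'  n0⇒n1  emit P0@[0:0]
[1] read 'd'  n1⇒n2
[2] read 'b'  n2⇒n3
[3] read 'd'  n3⇒n4  emit P1@[0:3]
[4] read 'c'  n4⇒n1 ·f  emit P0@[4:4]
[5] read 'c'  n1⇒n1 ·f  emit P0@[5:5]
[6] read 'd'  n1⇒n2
[7] read 'b'  n2⇒n3
[8] read 'b'  n3⇒n0 ·f
[9] read 'a'  n0⇒n0
[10] read 'd'  n0⇒n0
[11] read 'd'  n0⇒n0
[12] read 'a'  n0⇒n0
[13] read 'c'  n0⇒n1  emit P0@[13:13]
[14] read 'd'  n1⇒n2
[15] read 'b'  n2⇒n3
[16] read 'd'  n3⇒n4  emit P1@[13:16]
[17] read 'b'  n4⇒n0 ·f
[18] read 'a'  n0⇒n0
[19] read 'a'  n0⇒n0
[20] read 'c'  n0⇒n1  emit P0@[20:20]
[21] read 'c'  n1⇒n1 ·f  emit P0@[21:21]
[22] read 'd'  n1⇒n2
[23] read 'b'  n2⇒n3
[24] read 'd'  n3⇒n4  emit P1@[21:24]
[25] read 'a'  n4⇒n0 ·f
[26] read 'd'  n0⇒n0
[27] read 'c'  n0⇒n1  emit P0@[27:27]
[28] read 'b'  n1⇒n0 ·f
[29] read 'c'  n0⇒n1  emit P0@[29:29]
[30] read 'd'  n1⇒n2
[31] read 'b'  n2⇒n3
[32] read 'd'  n3⇒n4  emit P1@[29:32]
[33] read 'c'  n4⇒n1 ·f  emit P0@[33:33]
[34] read 'd'  n1⇒n2
[35] read 'b'  n2⇒n3
[36] read 'd'  n3⇒n4  emit P1@[33:36]
[37] read 'b'  n4⇒n0 ·f
[38] read 'c'  n0⇒n1  emit P0@[38:38]
[39] read 'd'  n1⇒n2
[40] read 'c'  n2⇒n1 ·f  emit P0@[40:40]
[41] read 'c'  n1⇒n1 ·f  emit P0@[41:41]
[42] read 'a'  n1⇒n0 ·f

All matches (sorted): [[0,0],[3,1],[4,0],[5,0],[13,0],[16,1],[20,0],[21,0],[24,1],[27,0],[29,0],[32,1],[33,0],[36,1],[38,0],[40,0],[41,0]]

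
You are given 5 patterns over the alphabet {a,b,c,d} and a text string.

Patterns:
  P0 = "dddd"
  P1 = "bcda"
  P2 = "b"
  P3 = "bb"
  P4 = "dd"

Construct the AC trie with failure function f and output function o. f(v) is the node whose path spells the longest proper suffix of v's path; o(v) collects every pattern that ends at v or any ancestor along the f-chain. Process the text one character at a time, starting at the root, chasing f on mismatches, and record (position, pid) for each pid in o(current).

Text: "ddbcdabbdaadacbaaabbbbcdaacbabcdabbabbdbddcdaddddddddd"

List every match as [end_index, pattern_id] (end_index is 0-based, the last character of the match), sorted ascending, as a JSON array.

Build:
Trie (insert patterns):
  n0 'ε': b→5 d→1
  n1 'd': d→2
  n2 'dd': d→3  [P4 ends]
  n3 'ddd': d→4
  n4 'dddd': ·  [P0 ends]
  n5 'b': b→9 c→6  [P2 ends]
  n6 'bc': d→7
  n7 'bcd': a→8
  n8 'bcda': ·  [P1 ends]
  n9 'bb': ·  [P3 ends]

BFS fail/out derivation:
  n1('d'): parent n0 fail=0; on 'd' 0 → fail=0;  out ∅∪∅=∅
  n5('b'): parent n0 fail=0; on 'b' 0 → fail=0;  out {2}∪∅={2}
  n2('dd'): parent n1 fail=0; on 'd' 0 → fail=1;  out {4}∪∅={4}
  n6('bc'): parent n5 fail=0; on 'c' 0 → fail=0;  out ∅∪∅=∅
  n9('bb'): parent n5 fail=0; on 'b' 0 → fail=5;  out {3}∪{2}={2,3}
  n3('ddd'): parent n2 fail=1; on 'd' 1 → fail=2;  out ∅∪{4}={4}
  n7('bcd'): parent n6 fail=0; on 'd' 0 → fail=1;  out ∅∪∅=∅
  n4('dddd'): parent n3 fail=2; on 'd' 2 → fail=3;  out {0}∪{4}={0,4}
  n8('bcda'): parent n7 fail=1; on 'a' 1→0 → fail=0;  out {1}∪∅={1}

Run:
[0] read 'd'  n0⇒n1
[1] read 'd'  n1⇒n2  emit P4@[0:1]
[2] read 'b'  n2⇒n5 (via fail)  emit P2@[2:2]
[3] read 'c'  n5⇒n6
[4] read 'd'  n6⇒n7
[5] read 'a'  n7⇒n8  emit P1@[2:5]
[6] read 'b'  n8⇒n5 (via fail)  emit P2@[6:6]
[7] read 'b'  n5⇒n9  emit P2@[7:7],P3@[6:7]
[8] read 'd'  n9⇒n1 (via fail)
[9] read 'a'  n1⇒n0 (via fail)
[10] read 'a'  n0⇒n0
[11] read 'd'  n0⇒n1
[12] read 'a'  n1⇒n0 (via fail)
[13] read 'c'  n0⇒n0
[14] read 'b'  n0⇒n5  emit P2@[14:14]
[15] read 'a'  n5⇒n0 (via fail)
[16] read 'a'  n0⇒n0
[17] read 'a'  n0⇒n0
[18] read 'b'  n0⇒n5  emit P2@[18:18]
[19] read 'b'  n5⇒n9  emit P2@[19:19],P3@[18:19]
[20] read 'b'  n9⇒n9 (via fail)  emit P2@[20:20],P3@[19:20]
[21] read 'b'  n9⇒n9 (via fail)  emit P2@[21:21],P3@[20:21]
[22] read 'c'  n9⇒n6 (via fail)
[23] read 'd'  n6⇒n7
[24] read 'a'  n7⇒n8  emit P1@[21:24]
[25] read 'a'  n8⇒n0 (via fail)
[26] read 'c'  n0⇒n0
[27] read 'b'  n0⇒n5  emit P2@[27:27]
[28] read 'a'  n5⇒n0 (via fail)
[29] read 'b'  n0⇒n5  emit P2@[29:29]
[30] read 'c'  n5⇒n6
[31] read 'd'  n6⇒n7
[32] read 'a'  n7⇒n8  emit P1@[29:32]
[33] read 'b'  n8⇒n5 (via fail)  emit P2@[33:33]
[34] read 'b'  n5⇒n9  emit P2@[34:34],P3@[33:34]
[35] read 'a'  n9⇒n0 (via fail)
[36] read 'b'  n0⇒n5  emit P2@[36:36]
[37] read 'b'  n5⇒n9  emit P2@[37:37],P3@[36:37]
[38] read 'd'  n9⇒n1 (via fail)
[39] read 'b'  n1⇒n5 (via fail)  emit P2@[39:39]
[40] read 'd'  n5⇒n1 (via fail)
[41] read 'd'  n1⇒n2  emit P4@[40:41]
[42] read 'c'  n2⇒n0 (via fail)
[43] read 'd'  n0⇒n1
[44] read 'a'  n1⇒n0 (via fail)
[45] read 'd'  n0⇒n1
[46] read 'd'  n1⇒n2  emit P4@[45:46]
[47] read 'd'  n2⇒n3  emit P4@[46:47]
[48] read 'd'  n3⇒n4  emit P0@[45:48],P4@[47:48]
[49] read 'd'  n4⇒n4 (via fail)  emit P0@[46:49],P4@[48:49]
[50] read 'd'  n4⇒n4 (via fail)  emit P0@[47:50],P4@[49:50]
[51] read 'd'  n4⇒n4 (via fail)  emit P0@[48:51],P4@[50:51]
[52] read 'd'  n4⇒n4 (via fail)  emit P0@[49:52],P4@[51:52]
[53] read 'd'  n4⇒n4 (via fail)  emit P0@[50:53],P4@[52:53]

All matches (sorted): [[1,4],[2,2],[5,1],[6,2],[7,2],[7,3],[14,2],[18,2],[19,2],[19,3],[20,2],[20,3],[21,2],[21,3],[24,1],[27,2],[29,2],[32,1],[33,2],[34,2],[34,3],[36,2],[37,2],[37,3],[39,2],[41,4],[46,4],[47,4],[48,0],[48,4],[49,0],[49,4],[50,0],[50,4],[51,0],[51,4],[52,0],[52,4],[53,0],[53,4]]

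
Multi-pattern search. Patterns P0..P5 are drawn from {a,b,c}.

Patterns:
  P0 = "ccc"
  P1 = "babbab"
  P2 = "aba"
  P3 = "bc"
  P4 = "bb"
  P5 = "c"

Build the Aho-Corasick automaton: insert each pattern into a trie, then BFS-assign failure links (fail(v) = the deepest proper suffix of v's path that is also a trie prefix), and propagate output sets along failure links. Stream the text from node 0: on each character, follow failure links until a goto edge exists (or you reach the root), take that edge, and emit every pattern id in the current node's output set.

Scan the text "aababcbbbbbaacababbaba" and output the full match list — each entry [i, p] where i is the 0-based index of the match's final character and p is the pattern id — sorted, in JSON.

Build automaton:
Trie (insert patterns):
  0='ε' goto a→10 b→4 c→1
  1='c' goto c→2  ←P5
  2='cc' goto c→3
  3='ccc' goto ·  ←P0
  4='b' goto a→5 b→14 c→13
  5='ba' goto b→6
  6='bab' goto b→7
  7='babb' goto a→8
  8='babba' goto b→9
  9='babbab' goto ·  ←P1
  10='a' goto b→11
  11='ab' goto a→12
  12='aba' goto ·  ←P2
  13='bc' goto ·  ←P3
  14='bb' goto ·  ←P4

BFS fail/out derivation:
  n1('c'): parent n0 fail=0; on 'c' 0 → fail=0;  out {5}∪∅={5}
  n4('b'): parent n0 fail=0; on 'b' 0 → fail=0;  out ∅∪∅=∅
  n10('a'): parent n0 fail=0; on 'a' 0 → fail=0;  out ∅∪∅=∅
  n2('cc'): parent n1 fail=0; on 'c' 0 → fail=1;  out ∅∪{5}={5}
  n5('ba'): parent n4 fail=0; on 'a' 0 → fail=10;  out ∅∪∅=∅
  n11('ab'): parent n10 fail=0; on 'b' 0 → fail=4;  out ∅∪∅=∅
  n13('bc'): parent n4 fail=0; on 'c' 0 → fail=1;  out {3}∪{5}={3,5}
  n14('bb'): parent n4 fail=0; on 'b' 0 → fail=4;  out {4}∪∅={4}
  n3('ccc'): parent n2 fail=1; on 'c' 1 → fail=2;  out {0}∪{5}={0,5}
  n6('bab'): parent n5 fail=10; on 'b' 10 → fail=11;  out ∅∪∅=∅
  n12('aba'): parent n11 fail=4; on 'a' 4 → fail=5;  out {2}∪∅={2}
  n7('babb'): parent n6 fail=11; on 'b' 11→4 → fail=14;  out ∅∪{4}={4}
  n8('babba'): parent n7 fail=14; on 'a' 14→4 → fail=5;  out ∅∪∅=∅
  n9('babbab'): parent n8 fail=5; on 'b' 5 → fail=6;  out {1}∪∅={1}

Text stream:
pos 0 'a': at 10
pos 1 'a': at 10 (fail-walked)
pos 2 'b': at 11
pos 3 'a': at 12  ** P2@[1:3]
pos 4 'b': at 6 (fail-walked)
pos 5 'c': at 13 (fail-walked)  ** P3@[4:5],P5@[5:5]
pos 6 'b': at 4 (fail-walked)
pos 7 'b': at 14  ** P4@[6:7]
pos 8 'b': at 14 (fail-walked)  ** P4@[7:8]
pos 9 'b': at 14 (fail-walked)  ** P4@[8:9]
pos 10 'b': at 14 (fail-walked)  ** P4@[9:10]
pos 11 'a': at 5 (fail-walked)
pos 12 'a': at 10 (fail-walked)
pos 13 'c': at 1 (fail-walked)  ** P5@[13:13]
pos 14 'a': at 10 (fail-walked)
pos 15 'b': at 11
pos 16 'a': at 12  ** P2@[14:16]
pos 17 'b': at 6 (fail-walked)
pos 18 'b': at 7  ** P4@[17:18]
pos 19 'a': at 8
pos 20 'b': at 9  ** P1@[15:20]
pos 21 'a': at 12 (fail-walked)  ** P2@[19:21]

All matches (sorted): [[3,2],[5,3],[5,5],[7,4],[8,4],[9,4],[10,4],[13,5],[16,2],[18,4],[20,1],[21,2]]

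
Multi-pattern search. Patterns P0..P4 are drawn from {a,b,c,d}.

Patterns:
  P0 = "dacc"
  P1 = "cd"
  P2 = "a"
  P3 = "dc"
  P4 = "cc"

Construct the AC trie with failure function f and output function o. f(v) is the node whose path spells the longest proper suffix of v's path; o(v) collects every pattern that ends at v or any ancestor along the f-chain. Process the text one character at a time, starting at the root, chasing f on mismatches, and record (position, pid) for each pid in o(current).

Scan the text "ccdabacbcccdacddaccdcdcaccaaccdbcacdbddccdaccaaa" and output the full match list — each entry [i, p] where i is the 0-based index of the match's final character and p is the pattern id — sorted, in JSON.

Construct AC machine:
Trie (insert patterns):
  0='ε' goto a→7 c→5 d→1
  1='d' goto a→2 c→8
  2='da' goto c→3
  3='dac' goto c→4
  4='dacc' goto ·  [P0 ends]
  5='c' goto c→9 d→6
  6='cd' goto ·  [P1 ends]
  7='a' goto ·  [P2 ends]
  8='dc' goto ·  [P3 ends]
  9='cc' goto ·  [P4 ends]

Failure links (BFS by depth):
  fail(1) 'd': from fail(0)=0 chase 'd': 0 ⇒ 0;  out=∅∪out(0)=∅
  fail(5) 'c': from fail(0)=0 chase 'c': 0 ⇒ 0;  out=∅∪out(0)=∅
  fail(7) 'a': from fail(0)=0 chase 'a': 0 ⇒ 0;  out={2}∪out(0)={2}
  fail(2) 'da': from fail(1)=0 chase 'a': 0 ⇒ 7;  out=∅∪out(7)={2}
  fail(6) 'cd': from fail(5)=0 chase 'd': 0 ⇒ 1;  out={1}∪out(1)={1}
  fail(8) 'dc': from fail(1)=0 chase 'c': 0 ⇒ 5;  out={3}∪out(5)={3}
  fail(9) 'cc': from fail(5)=0 chase 'c': 0 ⇒ 5;  out={4}∪out(5)={4}
  fail(3) 'dac': from fail(2)=7 chase 'c': 7→0 ⇒ 5;  out=∅∪out(5)=∅
  fail(4) 'dacc': from fail(3)=5 chase 'c': 5 ⇒ 9;  out={0}∪out(9)={0,4}

Run:
i=0 'c': node 0→5
i=1 'c': node 5→9  → match P4@[0:1]
i=2 'd': node 9→6 ·f  → match P1@[1:2]
i=3 'a': node 6→2 ·f  → match P2@[3:3]
i=4 'b': node 2→0 ·f
i=5 'a': node 0→7  → match P2@[5:5]
i=6 'c': node 7→5 ·f
i=7 'b': node 5→0 ·f
i=8 'c': node 0→5
i=9 'c': node 5→9  → match P4@[8:9]
i=10 'c': node 9→9 ·f  → match P4@[9:10]
i=11 'd': node 9→6 ·f  → match P1@[10:11]
i=12 'a': node 6→2 ·f  → match P2@[12:12]
i=13 'c': node 2→3
i=14 'd': node 3→6 ·f  → match P1@[13:14]
i=15 'd': node 6→1 ·f
i=16 'a': node 1→2  → match P2@[16:16]
i=17 'c': node 2→3
i=18 'c': node 3→4  → match P0@[15:18],P4@[17:18]
i=19 'd': node 4→6 ·f  → match P1@[18:19]
i=20 'c': node 6→8 ·f  → match P3@[19:20]
i=21 'd': node 8→6 ·f  → match P1@[20:21]
i=22 'c': node 6→8 ·f  → match P3@[21:22]
i=23 'a': node 8→7 ·f  → match P2@[23:23]
i=24 'c': node 7→5 ·f
i=25 'c': node 5→9  → match P4@[24:25]
i=26 'a': node 9→7 ·f  → match P2@[26:26]
i=27 'a': node 7→7 ·f  → match P2@[27:27]
i=28 'c': node 7→5 ·f
i=29 'c': node 5→9  → match P4@[28:29]
i=30 'd': node 9→6 ·f  → match P1@[29:30]
i=31 'b': node 6→0 ·f
i=32 'c': node 0→5
i=33 'a': node 5→7 ·f  → match P2@[33:33]
i=34 'c': node 7→5 ·f
i=35 'd': node 5→6  → match P1@[34:35]
i=36 'b': node 6→0 ·f
i=37 'd': node 0→1
i=38 'd': node 1→1 ·f
i=39 'c': node 1→8  → match P3@[38:39]
i=40 'c': node 8→9 ·f  → match P4@[39:40]
i=41 'd': node 9→6 ·f  → match P1@[40:41]
i=42 'a': node 6→2 ·f  → match P2@[42:42]
i=43 'c': node 2→3
i=44 'c': node 3→4  → match P0@[41:44],P4@[43:44]
i=45 'a': node 4→7 ·f  → match P2@[45:45]
i=46 'a': node 7→7 ·f  → match P2@[46:46]
i=47 'a': node 7→7 ·f  → match P2@[47:47]

All matches (sorted): [[1,4],[2,1],[3,2],[5,2],[9,4],[10,4],[11,1],[12,2],[14,1],[16,2],[18,0],[18,4],[19,1],[20,3],[21,1],[22,3],[23,2],[25,4],[26,2],[27,2],[29,4],[30,1],[33,2],[35,1],[39,3],[40,4],[41,1],[42,2],[44,0],[44,4],[45,2],[46,2],[47,2]]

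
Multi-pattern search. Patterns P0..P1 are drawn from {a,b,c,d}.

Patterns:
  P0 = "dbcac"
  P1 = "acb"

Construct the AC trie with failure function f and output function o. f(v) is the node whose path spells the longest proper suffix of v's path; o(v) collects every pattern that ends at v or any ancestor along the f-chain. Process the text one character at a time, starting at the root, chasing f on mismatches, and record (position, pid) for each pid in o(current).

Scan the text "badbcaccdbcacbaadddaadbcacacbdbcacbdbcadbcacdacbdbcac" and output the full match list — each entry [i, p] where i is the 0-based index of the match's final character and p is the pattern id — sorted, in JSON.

Construct AC machine:
Trie (insert patterns):
  0='ε' goto a→6 d→1
  1='d' goto b→2
  2='db' goto c→3
  3='dbc' goto a→4
  4='dbca' goto c→5
  5='dbcac' goto ·  [P0 ends]
  6='a' goto c→7
  7='ac' goto b→8
  8='acb' goto ·  [P1 ends]

BFS fail/out derivation:
  n1('d'): parent n0 fail=0; on 'd' 0 → fail=0;  out ∅∪∅=∅
  n6('a'): parent n0 fail=0; on 'a' 0 → fail=0;  out ∅∪∅=∅
  n2('db'): parent n1 fail=0; on 'b' 0 → fail=0;  out ∅∪∅=∅
  n7('ac'): parent n6 fail=0; on 'c' 0 → fail=0;  out ∅∪∅=∅
  n3('dbc'): parent n2 fail=0; on 'c' 0 → fail=0;  out ∅∪∅=∅
  n8('acb'): parent n7 fail=0; on 'b' 0 → fail=0;  out {1}∪∅={1}
  n4('dbca'): parent n3 fail=0; on 'a' 0 → fail=6;  out ∅∪∅=∅
  n5('dbcac'): parent n4 fail=6; on 'c' 6 → fail=7;  out {0}∪∅={0}

Scan:
i=0 'b': node 0→0
i=1 'a': node 0→6
i=2 'd': node 6→1 ·f
i=3 'b': node 1→2
i=4 'c': node 2→3
i=5 'a': node 3→4
i=6 'c': node 4→5  emit P0@[2:6]
i=7 'c': node 5→0 ·f
i=8 'd': node 0→1
i=9 'b': node 1→2
i=10 'c': node 2→3
i=11 'a': node 3→4
i=12 'c': node 4→5  emit P0@[8:12]
i=13 'b': node 5→8 ·f  emit P1@[11:13]
i=14 'a': node 8→6 ·f
i=15 'a': node 6→6 ·f
i=16 'd': node 6→1 ·f
i=17 'd': node 1→1 ·f
i=18 'd': node 1→1 ·f
i=19 'a': node 1→6 ·f
i=20 'a': node 6→6 ·f
i=21 'd': node 6→1 ·f
i=22 'b': node 1→2
i=23 'c': node 2→3
i=24 'a': node 3→4
i=25 'c': node 4→5  emit P0@[21:25]
i=26 'a': node 5→6 ·f
i=27 'c': node 6→7
i=28 'b': node 7→8  emit P1@[26:28]
i=29 'd': node 8→1 ·f
i=30 'b': node 1→2
i=31 'c': node 2→3
i=32 'a': node 3→4
i=33 'c': node 4→5  emit P0@[29:33]
i=34 'b': node 5→8 ·f  emit P1@[32:34]
i=35 'd': node 8→1 ·f
i=36 'b': node 1→2
i=37 'c': node 2→3
i=38 'a': node 3→4
i=39 'd': node 4→1 ·f
i=40 'b': node 1→2
i=41 'c': node 2→3
i=42 'a': node 3→4
i=43 'c': node 4→5  emit P0@[39:43]
i=44 'd': node 5→1 ·f
i=45 'a': node 1→6 ·f
i=46 'c': node 6→7
i=47 'b': node 7→8  emit P1@[45:47]
i=48 'd': node 8→1 ·f
i=49 'b': node 1→2
i=50 'c': node 2→3
i=51 'a': node 3→4
i=52 'c': node 4→5  emit P0@[48:52]

All matches (sorted): [[6,0],[12,0],[13,1],[25,0],[28,1],[33,0],[34,1],[43,0],[47,1],[52,0]]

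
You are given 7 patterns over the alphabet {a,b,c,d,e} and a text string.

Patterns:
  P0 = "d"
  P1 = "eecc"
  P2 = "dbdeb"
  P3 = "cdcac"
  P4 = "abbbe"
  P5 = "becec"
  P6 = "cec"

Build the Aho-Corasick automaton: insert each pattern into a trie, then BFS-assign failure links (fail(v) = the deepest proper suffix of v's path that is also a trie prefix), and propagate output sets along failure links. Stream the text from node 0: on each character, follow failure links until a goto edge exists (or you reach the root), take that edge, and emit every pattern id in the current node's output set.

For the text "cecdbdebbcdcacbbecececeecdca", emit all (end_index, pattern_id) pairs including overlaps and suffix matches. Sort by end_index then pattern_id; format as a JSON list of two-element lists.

Build automaton:
Trie (insert patterns):
  0='ε' goto a→15 b→20 c→10 d→1 e→2
  1='d' goto b→6  ←P0
  2='e' goto e→3
  3='ee' goto c→4
  4='eec' goto c→5
  5='eecc' goto ·  ←P1
  6='db' goto d→7
  7='dbd' goto e→8
  8='dbde' goto b→9
  9='dbdeb' goto ·  ←P2
  10='c' goto d→11 e→25
  11='cd' goto c→12
  12='cdc' goto a→13
  13='cdca' goto c→14
  14='cdcac' goto ·  ←P3
  15='a' goto b→16
  16='ab' goto b→17
  17='abb' goto b→18
  18='abbb' goto e→19
  19='abbbe' goto ·  ←P4
  20='b' goto e→21
  21='be' goto c→22
  22='bec' goto e→23
  23='bece' goto c→24
  24='becec' goto ·  ←P5
  25='ce' goto c→26
  26='cec' goto ·  ←P6

Failure links (BFS by depth):
  fail(1) 'd': from fail(0)=0 chase 'd': 0 ⇒ 0;  out={0}∪out(0)={0}
  fail(2) 'e': from fail(0)=0 chase 'e': 0 ⇒ 0;  out=∅∪out(0)=∅
  fail(10) 'c': from fail(0)=0 chase 'c': 0 ⇒ 0;  out=∅∪out(0)=∅
  fail(15) 'a': from fail(0)=0 chase 'a': 0 ⇒ 0;  out=∅∪out(0)=∅
  fail(20) 'b': from fail(0)=0 chase 'b': 0 ⇒ 0;  out=∅∪out(0)=∅
  fail(3) 'ee': from fail(2)=0 chase 'e': 0 ⇒ 2;  out=∅∪out(2)=∅
  fail(6) 'db': from fail(1)=0 chase 'b': 0 ⇒ 20;  out=∅∪out(20)=∅
  fail(11) 'cd': from fail(10)=0 chase 'd': 0 ⇒ 1;  out=∅∪out(1)={0}
  fail(16) 'ab': from fail(15)=0 chase 'b': 0 ⇒ 20;  out=∅∪out(20)=∅
  fail(21) 'be': from fail(20)=0 chase 'e': 0 ⇒ 2;  out=∅∪out(2)=∅
  fail(25) 'ce': from fail(10)=0 chase 'e': 0 ⇒ 2;  out=∅∪out(2)=∅
  fail(4) 'eec': from fail(3)=2 chase 'c': 2→0 ⇒ 10;  out=∅∪out(10)=∅
  fail(7) 'dbd': from fail(6)=20 chase 'd': 20→0 ⇒ 1;  out=∅∪out(1)={0}
  fail(12) 'cdc': from fail(11)=1 chase 'c': 1→0 ⇒ 10;  out=∅∪out(10)=∅
  fail(17) 'abb': from fail(16)=20 chase 'b': 20→0 ⇒ 20;  out=∅∪out(20)=∅
  fail(22) 'bec': from fail(21)=2 chase 'c': 2→0 ⇒ 10;  out=∅∪out(10)=∅
  fail(26) 'cec': from fail(25)=2 chase 'c': 2→0 ⇒ 10;  out={6}∪out(10)={6}
  fail(5) 'eecc': from fail(4)=10 chase 'c': 10→0 ⇒ 10;  out={1}∪out(10)={1}
  fail(8) 'dbde': from fail(7)=1 chase 'e': 1→0 ⇒ 2;  out=∅∪out(2)=∅
  fail(13) 'cdca': from fail(12)=10 chase 'a': 10→0 ⇒ 15;  out=∅∪out(15)=∅
  fail(18) 'abbb': from fail(17)=20 chase 'b': 20→0 ⇒ 20;  out=∅∪out(20)=∅
  fail(23) 'bece': from fail(22)=10 chase 'e': 10 ⇒ 25;  out=∅∪out(25)=∅
  fail(9) 'dbdeb': from fail(8)=2 chase 'b': 2→0 ⇒ 20;  out={2}∪out(20)={2}
  fail(14) 'cdcac': from fail(13)=15 chase 'c': 15→0 ⇒ 10;  out={3}∪out(10)={3}
  fail(19) 'abbbe': from fail(18)=20 chase 'e': 20 ⇒ 21;  out={4}∪out(21)={4}
  fail(24) 'becec': from fail(23)=25 chase 'c': 25 ⇒ 26;  out={5}∪out(26)={5,6}

Scan:
pos 0 'c': at 10
pos 1 'e': at 25
pos 2 'c': at 26  emit P6@[0:2]
pos 3 'd': at 11 ·f  emit P0@[3:3]
pos 4 'b': at 6 ·f
pos 5 'd': at 7  emit P0@[5:5]
pos 6 'e': at 8
pos 7 'b': at 9  emit P2@[3:7]
pos 8 'b': at 20 ·f
pos 9 'c': at 10 ·f
pos 10 'd': at 11  emit P0@[10:10]
pos 11 'c': at 12
pos 12 'a': at 13
pos 13 'c': at 14  emit P3@[9:13]
pos 14 'b': at 20 ·f
pos 15 'b': at 20 ·f
pos 16 'e': at 21
pos 17 'c': at 22
pos 18 'e': at 23
pos 19 'c': at 24  emit P5@[15:19],P6@[17:19]
pos 20 'e': at 25 ·f
pos 21 'c': at 26  emit P6@[19:21]
pos 22 'e': at 25 ·f
pos 23 'e': at 3 ·f
pos 24 'c': at 4
pos 25 'd': at 11 ·f  emit P0@[25:25]
pos 26 'c': at 12
pos 27 'a': at 13

Result: [[2,6],[3,0],[5,0],[7,2],[10,0],[13,3],[19,5],[19,6],[21,6],[25,0]]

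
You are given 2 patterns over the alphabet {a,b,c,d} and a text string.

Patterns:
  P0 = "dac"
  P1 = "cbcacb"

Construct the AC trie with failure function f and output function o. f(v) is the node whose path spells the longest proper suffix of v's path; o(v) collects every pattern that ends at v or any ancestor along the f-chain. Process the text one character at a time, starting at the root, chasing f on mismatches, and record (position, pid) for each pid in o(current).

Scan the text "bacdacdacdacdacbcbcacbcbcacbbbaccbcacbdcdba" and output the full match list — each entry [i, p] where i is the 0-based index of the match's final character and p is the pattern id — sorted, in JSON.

Build:
Trie nodes:
  n0 'ε': c→4 d→1
  n1 'd': a→2
  n2 'da': c→3
  n3 'dac': ·  [P0 ends]
  n4 'c': b→5
  n5 'cb': c→6
  n6 'cbc': a→7
  n7 'cbca': c→8
  n8 'cbcac': b→9
  n9 'cbcacb': ·  [P1 ends]

Failure links (BFS by depth):
  n1('d'): parent n0 fail=0; on 'd' 0 → fail=0;  out ∅∪∅=∅
  n4('c'): parent n0 fail=0; on 'c' 0 → fail=0;  out ∅∪∅=∅
  n2('da'): parent n1 fail=0; on 'a' 0 → fail=0;  out ∅∪∅=∅
  n5('cb'): parent n4 fail=0; on 'b' 0 → fail=0;  out ∅∪∅=∅
  n3('dac'): parent n2 fail=0; on 'c' 0 → fail=4;  out {0}∪∅={0}
  n6('cbc'): parent n5 fail=0; on 'c' 0 → fail=4;  out ∅∪∅=∅
  n7('cbca'): parent n6 fail=4; on 'a' 4→0 → fail=0;  out ∅∪∅=∅
  n8('cbcac'): parent n7 fail=0; on 'c' 0 → fail=4;  out ∅∪∅=∅
  n9('cbcacb'): parent n8 fail=4; on 'b' 4 → fail=5;  out {1}∪∅={1}

Text stream:
pos 0 'b': at 0
pos 1 'a': at 0
pos 2 'c': at 4
pos 3 'd': at 1 ·f
pos 4 'a': at 2
pos 5 'c': at 3  → match P0@[3:5]
pos 6 'd': at 1 ·f
pos 7 'a': at 2
pos 8 'c': at 3  → match P0@[6:8]
pos 9 'd': at 1 ·f
pos 10 'a': at 2
pos 11 'c': at 3  → match P0@[9:11]
pos 12 'd': at 1 ·f
pos 13 'a': at 2
pos 14 'c': at 3  → match P0@[12:14]
pos 15 'b': at 5 ·f
pos 16 'c': at 6
pos 17 'b': at 5 ·f
pos 18 'c': at 6
pos 19 'a': at 7
pos 20 'c': at 8
pos 21 'b': at 9  → match P1@[16:21]
pos 22 'c': at 6 ·f
pos 23 'b': at 5 ·f
pos 24 'c': at 6
pos 25 'a': at 7
pos 26 'c': at 8
pos 27 'b': at 9  → match P1@[22:27]
pos 28 'b': at 0 ·f
pos 29 'b': at 0
pos 30 'a': at 0
pos 31 'c': at 4
pos 32 'c': at 4 ·f
pos 33 'b': at 5
pos 34 'c': at 6
pos 35 'a': at 7
pos 36 'c': at 8
pos 37 'b': at 9  → match P1@[32:37]
pos 38 'd': at 1 ·f
pos 39 'c': at 4 ·f
pos 40 'd': at 1 ·f
pos 41 'b': at 0 ·f
pos 42 'a': at 0

Result: [[5,0],[8,0],[11,0],[14,0],[21,1],[27,1],[37,1]]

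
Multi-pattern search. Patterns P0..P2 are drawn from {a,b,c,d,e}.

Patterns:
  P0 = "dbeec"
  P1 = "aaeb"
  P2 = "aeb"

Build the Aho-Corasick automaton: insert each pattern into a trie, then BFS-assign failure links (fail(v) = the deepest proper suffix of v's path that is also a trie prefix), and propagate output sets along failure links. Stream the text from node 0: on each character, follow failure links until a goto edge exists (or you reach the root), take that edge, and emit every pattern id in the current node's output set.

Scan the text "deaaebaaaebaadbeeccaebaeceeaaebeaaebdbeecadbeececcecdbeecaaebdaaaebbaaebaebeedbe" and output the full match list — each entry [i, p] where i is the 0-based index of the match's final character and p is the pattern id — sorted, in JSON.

Construct AC machine:
Trie nodes:
  n0 'ε': a→6 d→1
  n1 'd': b→2
  n2 'db': e→3
  n3 'dbe': e→4
  n4 'dbee': c→5
  n5 'dbeec': ·  ←P0
  n6 'a': a→7 e→10
  n7 'aa': e→8
  n8 'aae': b→9
  n9 'aaeb': ·  ←P1
  n10 'ae': b→11
  n11 'aeb': ·  ←P2

Failure links (BFS by depth):
  n1('d'): parent n0 fail=0; on 'd' 0 → fail=0;  out ∅∪∅=∅
  n6('a'): parent n0 fail=0; on 'a' 0 → fail=0;  out ∅∪∅=∅
  n2('db'): parent n1 fail=0; on 'b' 0 → fail=0;  out ∅∪∅=∅
  n7('aa'): parent n6 fail=0; on 'a' 0 → fail=6;  out ∅∪∅=∅
  n10('ae'): parent n6 fail=0; on 'e' 0 → fail=0;  out ∅∪∅=∅
  n3('dbe'): parent n2 fail=0; on 'e' 0 → fail=0;  out ∅∪∅=∅
  n8('aae'): parent n7 fail=6; on 'e' 6 → fail=10;  out ∅∪∅=∅
  n11('aeb'): parent n10 fail=0; on 'b' 0 → fail=0;  out {2}∪∅={2}
  n4('dbee'): parent n3 fail=0; on 'e' 0 → fail=0;  out ∅∪∅=∅
  n9('aaeb'): parent n8 fail=10; on 'b' 10 → fail=11;  out {1}∪{2}={1,2}
  n5('dbeec'): parent n4 fail=0; on 'c' 0 → fail=0;  out {0}∪∅={0}

Text stream:
pos 0 'd': at 1
pos 1 'e': at 0 ·f
pos 2 'a': at 6
pos 3 'a': at 7
pos 4 'e': at 8
pos 5 'b': at 9  emit P1@[2:5],P2@[3:5]
pos 6 'a': at 6 ·f
pos 7 'a': at 7
pos 8 'a': at 7 ·f
pos 9 'e': at 8
pos 10 'b': at 9  emit P1@[7:10],P2@[8:10]
pos 11 'a': at 6 ·f
pos 12 'a': at 7
pos 13 'd': at 1 ·f
pos 14 'b': at 2
pos 15 'e': at 3
pos 16 'e': at 4
pos 17 'c': at 5  emit P0@[13:17]
pos 18 'c': at 0 ·f
pos 19 'a': at 6
pos 20 'e': at 10
pos 21 'b': at 11  emit P2@[19:21]
pos 22 'a': at 6 ·f
pos 23 'e': at 10
pos 24 'c': at 0 ·f
pos 25 'e': at 0
pos 26 'e': at 0
pos 27 'a': at 6
pos 28 'a': at 7
pos 29 'e': at 8
pos 30 'b': at 9  emit P1@[27:30],P2@[28:30]
pos 31 'e': at 0 ·f
pos 32 'a': at 6
pos 33 'a': at 7
pos 34 'e': at 8
pos 35 'b': at 9  emit P1@[32:35],P2@[33:35]
pos 36 'd': at 1 ·f
pos 37 'b': at 2
pos 38 'e': at 3
pos 39 'e': at 4
pos 40 'c': at 5  emit P0@[36:40]
pos 41 'a': at 6 ·f
pos 42 'd': at 1 ·f
pos 43 'b': at 2
pos 44 'e': at 3
pos 45 'e': at 4
pos 46 'c': at 5  emit P0@[42:46]
pos 47 'e': at 0 ·f
pos 48 'c': at 0
pos 49 'c': at 0
pos 50 'e': at 0
pos 51 'c': at 0
pos 52 'd': at 1
pos 53 'b': at 2
pos 54 'e': at 3
pos 55 'e': at 4
pos 56 'c': at 5  emit P0@[52:56]
pos 57 'a': at 6 ·f
pos 58 'a': at 7
pos 59 'e': at 8
pos 60 'b': at 9  emit P1@[57:60],P2@[58:60]
pos 61 'd': at 1 ·f
pos 62 'a': at 6 ·f
pos 63 'a': at 7
pos 64 'a': at 7 ·f
pos 65 'e': at 8
pos 66 'b': at 9  emit P1@[63:66],P2@[64:66]
pos 67 'b': at 0 ·f
pos 68 'a': at 6
pos 69 'a': at 7
pos 70 'e': at 8
pos 71 'b': at 9  emit P1@[68:71],P2@[69:71]
pos 72 'a': at 6 ·f
pos 73 'e': at 10
pos 74 'b': at 11  emit P2@[72:74]
pos 75 'e': at 0 ·f
pos 76 'e': at 0
pos 77 'd': at 1
pos 78 'b': at 2
pos 79 'e': at 3

Matches: [[5,1],[5,2],[10,1],[10,2],[17,0],[21,2],[30,1],[30,2],[35,1],[35,2],[40,0],[46,0],[56,0],[60,1],[60,2],[66,1],[66,2],[71,1],[71,2],[74,2]]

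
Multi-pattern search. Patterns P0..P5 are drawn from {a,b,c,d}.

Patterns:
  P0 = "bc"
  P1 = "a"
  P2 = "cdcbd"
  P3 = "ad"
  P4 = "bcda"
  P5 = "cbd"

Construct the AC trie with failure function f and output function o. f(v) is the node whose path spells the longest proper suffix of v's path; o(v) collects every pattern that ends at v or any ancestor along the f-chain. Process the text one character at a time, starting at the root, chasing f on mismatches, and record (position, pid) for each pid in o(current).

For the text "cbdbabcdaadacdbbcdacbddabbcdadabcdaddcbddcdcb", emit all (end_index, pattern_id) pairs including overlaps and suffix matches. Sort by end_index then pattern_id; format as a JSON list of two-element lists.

Build:
Trie nodes:
  0='ε' goto a→3 b→1 c→4
  1='b' goto c→2
  2='bc' goto d→10  ←P0
  3='a' goto d→9  ←P1
  4='c' goto b→12 d→5
  5='cd' goto c→6
  6='cdc' goto b→7
  7='cdcb' goto d→8
  8='cdcbd' goto ·  ←P2
  9='ad' goto ·  ←P3
  10='bcd' goto a→11
  11='bcda' goto ·  ←P4
  12='cb' goto d→13
  13='cbd' goto ·  ←P5

BFS fail/out derivation:
  fail(1) 'b': from fail(0)=0 chase 'b': 0 ⇒ 0;  out=∅∪out(0)=∅
  fail(3) 'a': from fail(0)=0 chase 'a': 0 ⇒ 0;  out={1}∪out(0)={1}
  fail(4) 'c': from fail(0)=0 chase 'c': 0 ⇒ 0;  out=∅∪out(0)=∅
  fail(2) 'bc': from fail(1)=0 chase 'c': 0 ⇒ 4;  out={0}∪out(4)={0}
  fail(5) 'cd': from fail(4)=0 chase 'd': 0 ⇒ 0;  out=∅∪out(0)=∅
  fail(9) 'ad': from fail(3)=0 chase 'd': 0 ⇒ 0;  out={3}∪out(0)={3}
  fail(12) 'cb': from fail(4)=0 chase 'b': 0 ⇒ 1;  out=∅∪out(1)=∅
  fail(6) 'cdc': from fail(5)=0 chase 'c': 0 ⇒ 4;  out=∅∪out(4)=∅
  fail(10) 'bcd': from fail(2)=4 chase 'd': 4 ⇒ 5;  out=∅∪out(5)=∅
  fail(13) 'cbd': from fail(12)=1 chase 'd': 1→0 ⇒ 0;  out={5}∪out(0)={5}
  fail(7) 'cdcb': from fail(6)=4 chase 'b': 4 ⇒ 12;  out=∅∪out(12)=∅
  fail(11) 'bcda': from fail(10)=5 chase 'a': 5→0 ⇒ 3;  out={4}∪out(3)={1,4}
  fail(8) 'cdcbd': from fail(7)=12 chase 'd': 12 ⇒ 13;  out={2}∪out(13)={2,5}

Run:
i=0 'c': node 0→4
i=1 'b': node 4→12
i=2 'd': node 12→13  emit P5@[0:2]
i=3 'b': node 13→1 (fail-walked)
i=4 'a': node 1→3 (fail-walked)  emit P1@[4:4]
i=5 'b': node 3→1 (fail-walked)
i=6 'c': node 1→2  emit P0@[5:6]
i=7 'd': node 2→10
i=8 'a': node 10→11  emit P1@[8:8],P4@[5:8]
i=9 'a': node 11→3 (fail-walked)  emit P1@[9:9]
i=10 'd': node 3→9  emit P3@[9:10]
i=11 'a': node 9→3 (fail-walked)  emit P1@[11:11]
i=12 'c': node 3→4 (fail-walked)
i=13 'd': node 4→5
i=14 'b': node 5→1 (fail-walked)
i=15 'b': node 1→1 (fail-walked)
i=16 'c': node 1→2  emit P0@[15:16]
i=17 'd': node 2→10
i=18 'a': node 10→11  emit P1@[18:18],P4@[15:18]
i=19 'c': node 11→4 (fail-walked)
i=20 'b': node 4→12
i=21 'd': node 12→13  emit P5@[19:21]
i=22 'd': node 13→0 (fail-walked)
i=23 'a': node 0→3  emit P1@[23:23]
i=24 'b': node 3→1 (fail-walked)
i=25 'b': node 1→1 (fail-walked)
i=26 'c': node 1→2  emit P0@[25:26]
i=27 'd': node 2→10
i=28 'a': node 10→11  emit P1@[28:28],P4@[25:28]
i=29 'd': node 11→9 (fail-walked)  emit P3@[28:29]
i=30 'a': node 9→3 (fail-walked)  emit P1@[30:30]
i=31 'b': node 3→1 (fail-walked)
i=32 'c': node 1→2  emit P0@[31:32]
i=33 'd': node 2→10
i=34 'a': node 10→11  emit P1@[34:34],P4@[31:34]
i=35 'd': node 11→9 (fail-walked)  emit P3@[34:35]
i=36 'd': node 9→0 (fail-walked)
i=37 'c': node 0→4
i=38 'b': node 4→12
i=39 'd': node 12→13  emit P5@[37:39]
i=40 'd': node 13→0 (fail-walked)
i=41 'c': node 0→4
i=42 'd': node 4→5
i=43 'c': node 5→6
i=44 'b': node 6→7

Result: [[2,5],[4,1],[6,0],[8,1],[8,4],[9,1],[10,3],[11,1],[16,0],[18,1],[18,4],[21,5],[23,1],[26,0],[28,1],[28,4],[29,3],[30,1],[32,0],[34,1],[34,4],[35,3],[39,5]]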